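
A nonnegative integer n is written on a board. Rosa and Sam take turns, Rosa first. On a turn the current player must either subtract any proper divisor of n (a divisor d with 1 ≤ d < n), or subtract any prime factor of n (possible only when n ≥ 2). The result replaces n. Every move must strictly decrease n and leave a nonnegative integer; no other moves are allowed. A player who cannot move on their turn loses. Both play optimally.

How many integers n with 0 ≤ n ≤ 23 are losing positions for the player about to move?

Label each position W (a win for the player to move) or L (a loss). A position with no legal move is L; any other position is W exactly when some move reaches an L, and L when every move reaches a W.
n=0: no move → L
n=1: no move → L
n=2: can move to 0, which is L ⇒ W
n=3: can move to 0, which is L ⇒ W
n=4: moves to 2(W), 3(W); every one is W ⇒ L
n=5: can move to 0, which is L ⇒ W
n=6: can move to 4, which is L ⇒ W
n=7: can move to 0, which is L ⇒ W
n=8: can move to 4, which is L ⇒ W
n=9: moves to 6(W), 8(W); every one is W ⇒ L
n=10: can move to 9, which is L ⇒ W
n=11: can move to 0, which is L ⇒ W
n=12: can move to 9, which is L ⇒ W
n=13: can move to 0, which is L ⇒ W
n=14: moves to 7(W), 12(W), 13(W); every one is W ⇒ L
n=15: can move to 14, which is L ⇒ W
n=16: can move to 14, which is L ⇒ W
n=17: can move to 0, which is L ⇒ W
n=18: can move to 9, which is L ⇒ W
n=19: can move to 0, which is L ⇒ W
n=20: moves to 10(W), 15(W), 16(W), 18(W), 19(W); every one is W ⇒ L
n=21: can move to 14, which is L ⇒ W
n=22: can move to 20, which is L ⇒ W
n=23: can move to 0, which is L ⇒ W
L entries with 0 ≤ n ≤ 23: n = 0, 1, 4, 9, 14, 20; that makes 6.

6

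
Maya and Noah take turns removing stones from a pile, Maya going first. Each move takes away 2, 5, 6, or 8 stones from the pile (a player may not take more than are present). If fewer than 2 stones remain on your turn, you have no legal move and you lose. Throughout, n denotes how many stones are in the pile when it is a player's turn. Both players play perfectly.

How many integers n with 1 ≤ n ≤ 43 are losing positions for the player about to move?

13

Use the standard recursion: the mover loses at a terminal position; elsewhere, the mover wins exactly when some move hands the opponent an L position.
n=0: no move → L
n=1: no move → L
n=2: reaches L-position 0 → W
n=3: reaches L-position 1 → W
n=4: only reaches 2(W), which is W → L
n=5: reaches L-position 0 → W
n=6: reaches L-position 4 → W
n=7: reaches L-position 1 → W
n=8: reaches L-position 0 → W
n=9: reaches L-position 4 → W
n=10: reaches L-position 4 → W
n=11: only reaches 9(W), 6(W), 5(W), 3(W), all W → L
n=12: reaches L-position 4 → W
n=13: reaches L-position 11 → W
n=14: only reaches 12(W), 9(W), 8(W), 6(W), all W → L
n=15: only reaches 13(W), 10(W), 9(W), 7(W), all W → L
n=16: reaches L-position 14 → W
n=17: reaches L-position 15 → W
n=18: only reaches 16(W), 13(W), 12(W), 10(W), all W → L
n=19: reaches L-position 14 → W
n=20: reaches L-position 18 → W
n=21: reaches L-position 15 → W
n=22: reaches L-position 14 → W
n=23: reaches L-position 18 → W
n=24: reaches L-position 18 → W
n=25: only reaches 23(W), 20(W), 19(W), 17(W), all W → L
n=26: reaches L-position 18 → W
n=27: reaches L-position 25 → W
n=28: only reaches 26(W), 23(W), 22(W), 20(W), all W → L
n=29: only reaches 27(W), 24(W), 23(W), 21(W), all W → L
n=30: reaches L-position 28 → W
n=31: reaches L-position 29 → W
n=32: only reaches 30(W), 27(W), 26(W), 24(W), all W → L
n=33: reaches L-position 28 → W
n=34: reaches L-position 32 → W
n=35: reaches L-position 29 → W
n=36: reaches L-position 28 → W
n=37: reaches L-position 32 → W
n=38: reaches L-position 32 → W
n=39: only reaches 37(W), 34(W), 33(W), 31(W), all W → L
n=40: reaches L-position 32 → W
n=41: reaches L-position 39 → W
n=42: only reaches 40(W), 37(W), 36(W), 34(W), all W → L
n=43: only reaches 41(W), 38(W), 37(W), 35(W), all W → L
L entries with 1 ≤ n ≤ 43 (n=0 is outside the asked range and is not counted): n = 1, 4, 11, 14, 15, 18, 25, 28, 29, 32, 39, 42, 43; that makes 13.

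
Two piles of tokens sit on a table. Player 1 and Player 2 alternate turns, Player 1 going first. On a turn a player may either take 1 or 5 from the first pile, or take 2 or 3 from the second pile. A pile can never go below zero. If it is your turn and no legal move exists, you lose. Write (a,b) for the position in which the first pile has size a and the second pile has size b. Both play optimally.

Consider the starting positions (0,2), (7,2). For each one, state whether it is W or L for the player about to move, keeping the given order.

Work bottom-up. With no move the player to move loses. Otherwise the position is W if at least one move leads to an L position for the opponent, and L if every move leads to a W.
No move ever increases a pile, so every position that can arise here has a ≤ 7 and b ≤ 2; it is enough to label the cells with 0 ≤ a ≤ 7 and 0 ≤ b ≤ 2.
Every move lowers a or b (never raises either), so fill the grid row by row in increasing a, and left to right within a row: each cell's successors are then already labelled.
      b=0  b=1  b=2
a=0:    L    L    W
a=1:    W    W    L
a=2:    L    L    W
a=3:    W    W    L
a=4:    L    L    W
a=5:    W    W    L
a=6:    L    L    W
a=7:    W    W    L
Cells with no legal move (terminal, hence L): (0,0), (0,1).
The remaining L cells, each justified by listing all of its moves:
(1,2): moves to (0,2)(W), (1,0)(W); every one is W ⇒ L
(2,0): the only move is to (1,0)(W), a W ⇒ L
(2,1): the only move is to (1,1)(W), a W ⇒ L
(3,2): moves to (2,2)(W), (3,0)(W); every one is W ⇒ L
(4,0): the only move is to (3,0)(W), a W ⇒ L
(4,1): the only move is to (3,1)(W), a W ⇒ L
(5,2): moves to (4,2)(W), (0,2)(W), (5,0)(W); every one is W ⇒ L
(6,0): moves to (5,0)(W), (1,0)(W); every one is W ⇒ L
(6,1): moves to (5,1)(W), (1,1)(W); every one is W ⇒ L
(7,2): moves to (6,2)(W), (2,2)(W), (7,0)(W); every one is W ⇒ L
Every other cell has at least one move into one of the L cells above, so it is W.
(0,2): the move to (0,0) reaches an L cell, so W
(7,2): one of the L cells justified above, so L

(0,2): W, (7,2): L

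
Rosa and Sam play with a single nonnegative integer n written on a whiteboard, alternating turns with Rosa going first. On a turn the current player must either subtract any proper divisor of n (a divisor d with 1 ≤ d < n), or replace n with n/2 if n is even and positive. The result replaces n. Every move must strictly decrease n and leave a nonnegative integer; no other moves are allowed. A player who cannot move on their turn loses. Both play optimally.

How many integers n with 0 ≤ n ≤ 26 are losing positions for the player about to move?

Positions with no move are L. A position that does have a move is losing for the player to move precisely when every available move leads to a winning position for the opponent. Fill in the labels:
n=0: no move → L
n=1: no move → L
n=2: reaches L-position 1 → W
n=3: only reaches 2(W), which is W → L
n=4: reaches L-position 3 → W
n=5: only reaches 4(W), which is W → L
n=6: reaches L-position 3 → W
n=7: only reaches 6(W), which is W → L
n=8: reaches L-position 7 → W
n=9: only reaches 6(W), 8(W), all W → L
n=10: reaches L-position 5 → W
n=11: only reaches 10(W), which is W → L
n=12: reaches L-position 9 → W
n=13: only reaches 12(W), which is W → L
n=14: reaches L-position 7 → W
n=15: only reaches 10(W), 12(W), 14(W), all W → L
n=16: reaches L-position 15 → W
n=17: only reaches 16(W), which is W → L
n=18: reaches L-position 9 → W
n=19: only reaches 18(W), which is W → L
n=20: reaches L-position 15 → W
n=21: only reaches 14(W), 18(W), 20(W), all W → L
n=22: reaches L-position 11 → W
n=23: only reaches 22(W), which is W → L
n=24: reaches L-position 21 → W
n=25: only reaches 20(W), 24(W), all W → L
n=26: reaches L-position 13 → W
L entries with 0 ≤ n ≤ 26: n = 0, 1, 3, 5, 7, 9, 11, 13, 15, 17, 19, 21, 23, 25; that makes 14.

14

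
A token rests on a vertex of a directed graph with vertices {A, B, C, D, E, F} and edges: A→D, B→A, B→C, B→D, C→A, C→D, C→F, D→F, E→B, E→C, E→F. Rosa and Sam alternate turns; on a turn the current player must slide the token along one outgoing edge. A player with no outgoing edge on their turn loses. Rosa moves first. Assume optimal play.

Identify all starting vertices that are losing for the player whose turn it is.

A, F

Classify positions by backward induction: terminal positions (no move available) are L. From any other position, the mover wins iff some move reaches an L.
Every edge goes from a vertex to one that appears earlier in the order F, D, A, C, B, E, so processing vertices in that order labels each vertex after all of its successors.
F: no outgoing edge → L
D: →F(L), so W
A: →D(W) only, which is W, so L
C: →A(L), so W
B: →A(L), so W
E: →F(L), so W
The losing starting vertices are exactly the entries labelled L in this table (2 of them).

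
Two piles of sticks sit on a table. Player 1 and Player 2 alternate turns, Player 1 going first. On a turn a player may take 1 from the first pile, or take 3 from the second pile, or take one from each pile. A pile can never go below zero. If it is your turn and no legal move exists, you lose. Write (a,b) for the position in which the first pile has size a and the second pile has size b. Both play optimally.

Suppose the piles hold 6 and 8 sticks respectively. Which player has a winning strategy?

Positions with no move are L. A position that does have a move is losing for the player to move precisely when every available move leads to a winning position for the opponent. Fill in the labels:
No move ever increases a pile, so every position that can arise here has a ≤ 6 and b ≤ 8; it is enough to label the cells with 0 ≤ a ≤ 6 and 0 ≤ b ≤ 8.
Every move lowers a or b (never raises either), so fill the grid row by row in increasing a, and left to right within a row: each cell's successors are then already labelled.
      b=0  b=1  b=2  b=3  b=4  b=5  b=6  b=7  b=8
a=0:    L    L    L    W    W    W    L    L    L
a=1:    W    W    W    W    L    L    W    W    W
a=2:    L    L    L    W    W    W    W    L    L
a=3:    W    W    W    W    L    L    L    W    W
a=4:    L    L    L    W    W    W    W    W    L
a=5:    W    W    W    W    L    L    L    W    W
a=6:    L    L    L    W    W    W    W    W    L
Cells with no legal move (terminal, hence L): (0,0), (0,1), (0,2).
The remaining L cells, each justified by listing all of its moves:
(0,6): only reaches (0,3)(W), which is W → L
(0,7): only reaches (0,4)(W), which is W → L
(0,8): only reaches (0,5)(W), which is W → L
(1,4): only reaches (0,4)(W), (1,1)(W), (0,3)(W), all W → L
(1,5): only reaches (0,5)(W), (1,2)(W), (0,4)(W), all W → L
(2,0): only reaches (1,0)(W), which is W → L
(2,1): only reaches (1,1)(W), (1,0)(W), all W → L
(2,2): only reaches (1,2)(W), (1,1)(W), all W → L
(2,7): only reaches (1,7)(W), (2,4)(W), (1,6)(W), all W → L
(2,8): only reaches (1,8)(W), (2,5)(W), (1,7)(W), all W → L
(3,4): only reaches (2,4)(W), (3,1)(W), (2,3)(W), all W → L
(3,5): only reaches (2,5)(W), (3,2)(W), (2,4)(W), all W → L
(3,6): only reaches (2,6)(W), (3,3)(W), (2,5)(W), all W → L
(4,0): only reaches (3,0)(W), which is W → L
(4,1): only reaches (3,1)(W), (3,0)(W), all W → L
(4,2): only reaches (3,2)(W), (3,1)(W), all W → L
(4,8): only reaches (3,8)(W), (4,5)(W), (3,7)(W), all W → L
(5,4): only reaches (4,4)(W), (5,1)(W), (4,3)(W), all W → L
(5,5): only reaches (4,5)(W), (5,2)(W), (4,4)(W), all W → L
(5,6): only reaches (4,6)(W), (5,3)(W), (4,5)(W), all W → L
(6,0): only reaches (5,0)(W), which is W → L
(6,1): only reaches (5,1)(W), (5,0)(W), all W → L
(6,2): only reaches (5,2)(W), (5,1)(W), all W → L
(6,8): only reaches (5,8)(W), (6,5)(W), (5,7)(W), all W → L
Every other cell has at least one move into one of the L cells above, so it is W.
The starting position (6,8) is L: whatever Player 1 does, the opponent receives a W position.

Player 2 wins.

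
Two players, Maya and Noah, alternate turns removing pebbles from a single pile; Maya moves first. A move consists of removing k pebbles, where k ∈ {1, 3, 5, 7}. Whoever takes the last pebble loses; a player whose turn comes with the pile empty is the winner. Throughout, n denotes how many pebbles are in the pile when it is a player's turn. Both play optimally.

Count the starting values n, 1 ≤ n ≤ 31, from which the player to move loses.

Build the W/L table. Terminal = W. A non-terminal position is W if it has a move to some L; otherwise it is L.
n=0: no move; the opponent has just taken the last pebble and therefore loses → W
n=1: the only move is to 0(W), a W ⇒ L
n=2: can move to 1, which is L ⇒ W
n=3: moves to 2(W), 0(W); every one is W ⇒ L
n=4: can move to 3, which is L ⇒ W
n=5: moves to 4(W), 2(W), 0(W); every one is W ⇒ L
n=6: can move to 5, which is L ⇒ W
n=7: moves to 6(W), 4(W), 2(W), 0(W); every one is W ⇒ L
n=8: can move to 7, which is L ⇒ W
n=9: moves to 8(W), 6(W), 4(W), 2(W); every one is W ⇒ L
n=10: can move to 9, which is L ⇒ W
n=11: moves to 10(W), 8(W), 6(W), 4(W); every one is W ⇒ L
n=12: can move to 11, which is L ⇒ W
n=13: moves to 12(W), 10(W), 8(W), 6(W); every one is W ⇒ L
n=14: can move to 13, which is L ⇒ W
n=15: moves to 14(W), 12(W), 10(W), 8(W); every one is W ⇒ L
n=16: can move to 15, which is L ⇒ W
n=17: moves to 16(W), 14(W), 12(W), 10(W); every one is W ⇒ L
n=18: can move to 17, which is L ⇒ W
n=19: moves to 18(W), 16(W), 14(W), 12(W); every one is W ⇒ L
n=20: can move to 19, which is L ⇒ W
n=21: moves to 20(W), 18(W), 16(W), 14(W); every one is W ⇒ L
n=22: can move to 21, which is L ⇒ W
n=23: moves to 22(W), 20(W), 18(W), 16(W); every one is W ⇒ L
n=24: can move to 23, which is L ⇒ W
n=25: moves to 24(W), 22(W), 20(W), 18(W); every one is W ⇒ L
n=26: can move to 25, which is L ⇒ W
n=27: moves to 26(W), 24(W), 22(W), 20(W); every one is W ⇒ L
n=28: can move to 27, which is L ⇒ W
n=29: moves to 28(W), 26(W), 24(W), 22(W); every one is W ⇒ L
n=30: can move to 29, which is L ⇒ W
n=31: moves to 30(W), 28(W), 26(W), 24(W); every one is W ⇒ L
L entries with 1 ≤ n ≤ 31 (the range starts at n=1): n = 1, 3, 5, 7, 9, 11, 13, 15, 17, 19, 21, 23, 25, 27, 29, 31; that makes 16.

16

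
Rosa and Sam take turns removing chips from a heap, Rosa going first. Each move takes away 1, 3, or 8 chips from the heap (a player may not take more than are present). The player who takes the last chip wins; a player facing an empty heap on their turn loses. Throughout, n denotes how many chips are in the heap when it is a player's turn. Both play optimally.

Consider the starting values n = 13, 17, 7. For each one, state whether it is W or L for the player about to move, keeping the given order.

13: L, 17: L, 7: W

Work bottom-up. With no move the player to move loses. Otherwise the position is W if at least one move leads to an L position for the opponent, and L if every move leads to a W.
n=0: no move → L
n=1: W (go to 0, an L position)
n=2: L (sole option 1(W) is W)
n=3: W (go to 2, an L position)
n=4: L (options 3(W), 1(W) are all W)
n=5: W (go to 4, an L position)
n=6: L (options 5(W), 3(W) are all W)
n=7: W (go to 6, an L position)
n=8: W (go to 0, an L position)
n=9: W (go to 6, an L position)
n=10: W (go to 2, an L position)
n=11: L (options 10(W), 8(W), 3(W) are all W)
n=12: W (go to 11, an L position)
n=13: L (options 12(W), 10(W), 5(W) are all W)
n=14: W (go to 13, an L position)
n=15: L (options 14(W), 12(W), 7(W) are all W)
n=16: W (go to 15, an L position)
n=17: L (options 16(W), 14(W), 9(W) are all W)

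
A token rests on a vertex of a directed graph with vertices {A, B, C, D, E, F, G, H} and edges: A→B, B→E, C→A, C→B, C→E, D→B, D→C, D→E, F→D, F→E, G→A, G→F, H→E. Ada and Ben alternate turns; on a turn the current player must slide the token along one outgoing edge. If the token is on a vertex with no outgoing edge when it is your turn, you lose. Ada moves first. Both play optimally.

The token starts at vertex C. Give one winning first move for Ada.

Move to A.

Positions with no move are L. A position that does have a move is losing for the player to move precisely when every available move leads to a winning position for the opponent. Fill in the labels:
Every edge goes from a vertex to one that appears earlier in the order E, B, A, C, H, D, F, G, so processing vertices in that order labels each vertex after all of its successors.
E: no outgoing edge → L
B: reaches L-position E → W
A: only reaches B(W), which is W → L
C: reaches L-position A → W
H: reaches L-position E → W
D: reaches L-position E → W
F: reaches L-position E → W
G: reaches L-position A → W
From C, the L positions reachable in one move are: A, E. Any move reaching one of these is winning.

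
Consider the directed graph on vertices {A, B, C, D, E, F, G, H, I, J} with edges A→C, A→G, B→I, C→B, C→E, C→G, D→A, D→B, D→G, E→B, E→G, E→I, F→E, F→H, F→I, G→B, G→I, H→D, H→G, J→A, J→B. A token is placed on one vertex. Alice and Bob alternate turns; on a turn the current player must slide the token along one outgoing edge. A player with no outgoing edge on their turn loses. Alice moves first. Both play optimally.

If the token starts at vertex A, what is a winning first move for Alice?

Compute win/loss labels from the base case upward. A position with no move is L. Any other position is W if it can reach an L in one move, else L.
Every edge goes from a vertex to one that appears earlier in the order I, B, G, E, C, A, D, H, J, F, so processing vertices in that order labels each vertex after all of its successors.
I: no outgoing edge → L
B: →I(L), so W
G: →I(L), so W
E: →I(L), so W
C: →E(W), G(W), B(W) — all W, so L
A: →C(L), so W
D: →A(W), G(W), B(W) — all W, so L
H: →D(L), so W
J: →A(W), B(W) — all W, so L
F: →I(L), so W
From A, the L positions reachable in one move are: C.

Move to C.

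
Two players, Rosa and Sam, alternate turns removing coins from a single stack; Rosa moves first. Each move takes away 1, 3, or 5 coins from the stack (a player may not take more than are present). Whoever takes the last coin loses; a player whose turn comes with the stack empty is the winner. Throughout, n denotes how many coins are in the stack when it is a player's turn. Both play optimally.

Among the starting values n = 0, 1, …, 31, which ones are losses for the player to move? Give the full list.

Work bottom-up. With no move the player to move wins. Otherwise the position is W if at least one move leads to an L position for the opponent, and L if every move leads to a W.
n=0: no move; the opponent has just taken the last coin and therefore loses → W
n=1: only reaches 0(W), which is W → L
n=2: reaches L-position 1 → W
n=3: only reaches 2(W), 0(W), all W → L
n=4: reaches L-position 3 → W
n=5: only reaches 4(W), 2(W), 0(W), all W → L
n=6: reaches L-position 5 → W
n=7: only reaches 6(W), 4(W), 2(W), all W → L
n=8: reaches L-position 7 → W
n=9: only reaches 8(W), 6(W), 4(W), all W → L
n=10: reaches L-position 9 → W
n=11: only reaches 10(W), 8(W), 6(W), all W → L
n=12: reaches L-position 11 → W
n=13: only reaches 12(W), 10(W), 8(W), all W → L
n=14: reaches L-position 13 → W
n=15: only reaches 14(W), 12(W), 10(W), all W → L
n=16: reaches L-position 15 → W
n=17: only reaches 16(W), 14(W), 12(W), all W → L
n=18: reaches L-position 17 → W
n=19: only reaches 18(W), 16(W), 14(W), all W → L
n=20: reaches L-position 19 → W
n=21: only reaches 20(W), 18(W), 16(W), all W → L
n=22: reaches L-position 21 → W
n=23: only reaches 22(W), 20(W), 18(W), all W → L
n=24: reaches L-position 23 → W
n=25: only reaches 24(W), 22(W), 20(W), all W → L
n=26: reaches L-position 25 → W
n=27: only reaches 26(W), 24(W), 22(W), all W → L
n=28: reaches L-position 27 → W
n=29: only reaches 28(W), 26(W), 24(W), all W → L
n=30: reaches L-position 29 → W
n=31: only reaches 30(W), 28(W), 26(W), all W → L
Reading off the rows marked L gives the requested list; there are 16 such values of n.

1, 3, 5, 7, 9, 11, 13, 15, 17, 19, 21, 23, 25, 27, 29, 31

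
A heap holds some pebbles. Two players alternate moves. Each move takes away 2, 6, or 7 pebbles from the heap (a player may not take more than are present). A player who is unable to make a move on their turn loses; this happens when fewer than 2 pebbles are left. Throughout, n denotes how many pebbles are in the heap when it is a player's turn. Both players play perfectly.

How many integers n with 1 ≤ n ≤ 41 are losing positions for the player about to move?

Compute win/loss labels from the base case upward. A position with no move is L. Any other position is W if it can reach an L in one move, else L.
n=0: no move → L
n=1: no move → L
n=2: can move to 0, which is L ⇒ W
n=3: can move to 1, which is L ⇒ W
n=4: the only move is to 2(W), a W ⇒ L
n=5: the only move is to 3(W), a W ⇒ L
n=6: can move to 4, which is L ⇒ W
n=7: can move to 5, which is L ⇒ W
n=8: can move to 1, which is L ⇒ W
n=9: moves to 7(W), 3(W), 2(W); every one is W ⇒ L
n=10: can move to 4, which is L ⇒ W
n=11: can move to 9, which is L ⇒ W
n=12: can move to 5, which is L ⇒ W
n=13: moves to 11(W), 7(W), 6(W); every one is W ⇒ L
n=14: moves to 12(W), 8(W), 7(W); every one is W ⇒ L
n=15: can move to 13, which is L ⇒ W
n=16: can move to 14, which is L ⇒ W
n=17: moves to 15(W), 11(W), 10(W); every one is W ⇒ L
n=18: moves to 16(W), 12(W), 11(W); every one is W ⇒ L
n=19: can move to 17, which is L ⇒ W
n=20: can move to 18, which is L ⇒ W
n=21: can move to 14, which is L ⇒ W
n=22: moves to 20(W), 16(W), 15(W); every one is W ⇒ L
n=23: can move to 17, which is L ⇒ W
n=24: can move to 22, which is L ⇒ W
n=25: can move to 18, which is L ⇒ W
n=26: moves to 24(W), 20(W), 19(W); every one is W ⇒ L
n=27: moves to 25(W), 21(W), 20(W); every one is W ⇒ L
n=28: can move to 26, which is L ⇒ W
n=29: can move to 27, which is L ⇒ W
n=30: moves to 28(W), 24(W), 23(W); every one is W ⇒ L
n=31: moves to 29(W), 25(W), 24(W); every one is W ⇒ L
n=32: can move to 30, which is L ⇒ W
n=33: can move to 31, which is L ⇒ W
n=34: can move to 27, which is L ⇒ W
n=35: moves to 33(W), 29(W), 28(W); every one is W ⇒ L
n=36: can move to 30, which is L ⇒ W
n=37: can move to 35, which is L ⇒ W
n=38: can move to 31, which is L ⇒ W
n=39: moves to 37(W), 33(W), 32(W); every one is W ⇒ L
n=40: moves to 38(W), 34(W), 33(W); every one is W ⇒ L
n=41: can move to 39, which is L ⇒ W
L entries with 1 ≤ n ≤ 41 (n=0 is outside the asked range and is not counted): n = 1, 4, 5, 9, 13, 14, 17, 18, 22, 26, 27, 30, 31, 35, 39, 40; that makes 16.

16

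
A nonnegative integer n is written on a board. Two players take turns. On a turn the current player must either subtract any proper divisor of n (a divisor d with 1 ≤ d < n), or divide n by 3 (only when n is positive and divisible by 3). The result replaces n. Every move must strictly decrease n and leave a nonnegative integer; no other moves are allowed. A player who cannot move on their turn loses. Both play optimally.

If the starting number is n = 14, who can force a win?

The first player wins.

Label each position W (a win for the player to move) or L (a loss). A position with no legal move is L; any other position is W exactly when some move reaches an L, and L when every move reaches a W.
n=0: no move → L
n=1: no move → L
n=2: W (go to 1, an L position)
n=3: W (go to 1, an L position)
n=4: L (options 2(W), 3(W) are all W)
n=5: W (go to 4, an L position)
n=6: W (go to 4, an L position)
n=7: L (sole option 6(W) is W)
n=8: W (go to 4, an L position)
n=9: L (options 3(W), 6(W), 8(W) are all W)
n=10: W (go to 9, an L position)
n=11: L (sole option 10(W) is W)
n=12: W (go to 4, an L position)
n=13: L (sole option 12(W) is W)
n=14: W (go to 7, an L position)
From 14 the player to move can move to 7, reaching an L position.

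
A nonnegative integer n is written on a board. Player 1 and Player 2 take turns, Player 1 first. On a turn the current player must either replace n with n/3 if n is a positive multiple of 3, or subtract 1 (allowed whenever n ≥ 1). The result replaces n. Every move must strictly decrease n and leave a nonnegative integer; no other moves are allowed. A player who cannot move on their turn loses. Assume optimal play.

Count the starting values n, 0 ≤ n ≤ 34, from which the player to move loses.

17

Positions with no move are L. A position that does have a move is losing for the player to move precisely when every available move leads to a winning position for the opponent. Fill in the labels:
n=0: no move → L
n=1: can move to 0, which is L ⇒ W
n=2: the only move is to 1(W), a W ⇒ L
n=3: can move to 2, which is L ⇒ W
n=4: the only move is to 3(W), a W ⇒ L
n=5: can move to 4, which is L ⇒ W
n=6: can move to 2, which is L ⇒ W
n=7: the only move is to 6(W), a W ⇒ L
n=8: can move to 7, which is L ⇒ W
n=9: moves to 3(W), 8(W); every one is W ⇒ L
n=10: can move to 9, which is L ⇒ W
n=11: the only move is to 10(W), a W ⇒ L
n=12: can move to 4, which is L ⇒ W
n=13: the only move is to 12(W), a W ⇒ L
n=14: can move to 13, which is L ⇒ W
n=15: moves to 5(W), 14(W); every one is W ⇒ L
n=16: can move to 15, which is L ⇒ W
n=17: the only move is to 16(W), a W ⇒ L
n=18: can move to 17, which is L ⇒ W
n=19: the only move is to 18(W), a W ⇒ L
n=20: can move to 19, which is L ⇒ W
n=21: can move to 7, which is L ⇒ W
n=22: the only move is to 21(W), a W ⇒ L
n=23: can move to 22, which is L ⇒ W
n=24: moves to 8(W), 23(W); every one is W ⇒ L
n=25: can move to 24, which is L ⇒ W
n=26: the only move is to 25(W), a W ⇒ L
n=27: can move to 9, which is L ⇒ W
n=28: the only move is to 27(W), a W ⇒ L
n=29: can move to 28, which is L ⇒ W
n=30: moves to 10(W), 29(W); every one is W ⇒ L
n=31: can move to 30, which is L ⇒ W
n=32: the only move is to 31(W), a W ⇒ L
n=33: can move to 11, which is L ⇒ W
n=34: the only move is to 33(W), a W ⇒ L
L entries with 0 ≤ n ≤ 34: n = 0, 2, 4, 7, 9, 11, 13, 15, 17, 19, 22, 24, 26, 28, 30, 32, 34; that makes 17.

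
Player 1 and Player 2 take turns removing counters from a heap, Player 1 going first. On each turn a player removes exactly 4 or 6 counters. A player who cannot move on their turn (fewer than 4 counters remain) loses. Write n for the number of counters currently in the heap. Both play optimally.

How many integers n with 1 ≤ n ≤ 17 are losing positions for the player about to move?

Use the standard recursion: the mover loses at a terminal position; elsewhere, the mover wins exactly when some move hands the opponent an L position.
n=0: no move → L
n=1: no move → L
n=2: no move → L
n=3: no move → L
n=4: →0(L), so W
n=5: →1(L), so W
n=6: →2(L), so W
n=7: →3(L), so W
n=8: →2(L), so W
n=9: →3(L), so W
n=10: →6(W), 4(W) — all W, so L
n=11: →7(W), 5(W) — all W, so L
n=12: →8(W), 6(W) — all W, so L
n=13: →9(W), 7(W) — all W, so L
n=14: →10(L), so W
n=15: →11(L), so W
n=16: →12(L), so W
n=17: →13(L), so W
L entries with 1 ≤ n ≤ 17 (n=0 is outside the asked range and is not counted): n = 1, 2, 3, 10, 11, 12, 13; that makes 7.

7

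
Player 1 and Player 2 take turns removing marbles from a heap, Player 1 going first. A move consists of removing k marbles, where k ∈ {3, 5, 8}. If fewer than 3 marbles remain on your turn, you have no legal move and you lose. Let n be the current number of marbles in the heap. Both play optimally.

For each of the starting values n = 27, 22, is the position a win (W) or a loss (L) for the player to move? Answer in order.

27: W, 22: L

Positions with no move are L. A position that does have a move is losing for the player to move precisely when every available move leads to a winning position for the opponent. Fill in the labels:
n=0: no move → L
n=1: no move → L
n=2: no move → L
n=3: →0(L), so W
n=4: →1(L), so W
n=5: →2(L), so W
n=6: →1(L), so W
n=7: →2(L), so W
n=8: →0(L), so W
n=9: →1(L), so W
n=10: →2(L), so W
n=11: →8(W), 6(W), 3(W) — all W, so L
n=12: →9(W), 7(W), 4(W) — all W, so L
n=13: →10(W), 8(W), 5(W) — all W, so L
n=14: →11(L), so W
n=15: →12(L), so W
n=16: →13(L), so W
n=17: →12(L), so W
n=18: →13(L), so W
n=19: →11(L), so W
n=20: →12(L), so W
n=21: →13(L), so W
n=22: →19(W), 17(W), 14(W) — all W, so L
n=23: →20(W), 18(W), 15(W) — all W, so L
n=24: →21(W), 19(W), 16(W) — all W, so L
n=25: →22(L), so W
n=26: →23(L), so W
n=27: →24(L), so W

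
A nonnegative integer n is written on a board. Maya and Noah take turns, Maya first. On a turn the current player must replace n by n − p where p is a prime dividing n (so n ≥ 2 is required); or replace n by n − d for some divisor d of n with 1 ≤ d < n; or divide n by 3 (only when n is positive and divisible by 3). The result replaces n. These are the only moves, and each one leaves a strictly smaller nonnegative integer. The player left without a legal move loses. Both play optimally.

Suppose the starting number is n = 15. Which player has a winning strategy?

Compute win/loss labels from the base case upward. A position with no move is L. Any other position is W if it can reach an L in one move, else L.
n=0: no move → L
n=1: no move → L
n=2: can move to 0, which is L ⇒ W
n=3: can move to 0, which is L ⇒ W
n=4: moves to 2(W), 3(W); every one is W ⇒ L
n=5: can move to 0, which is L ⇒ W
n=6: can move to 4, which is L ⇒ W
n=7: can move to 0, which is L ⇒ W
n=8: can move to 4, which is L ⇒ W
n=9: moves to 3(W), 6(W), 8(W); every one is W ⇒ L
n=10: can move to 9, which is L ⇒ W
n=11: can move to 0, which is L ⇒ W
n=12: can move to 4, which is L ⇒ W
n=13: can move to 0, which is L ⇒ W
n=14: moves to 7(W), 12(W), 13(W); every one is W ⇒ L
n=15: can move to 14, which is L ⇒ W
The starting position 15 is W: Maya should move to 14, handing over an L position.

Maya wins.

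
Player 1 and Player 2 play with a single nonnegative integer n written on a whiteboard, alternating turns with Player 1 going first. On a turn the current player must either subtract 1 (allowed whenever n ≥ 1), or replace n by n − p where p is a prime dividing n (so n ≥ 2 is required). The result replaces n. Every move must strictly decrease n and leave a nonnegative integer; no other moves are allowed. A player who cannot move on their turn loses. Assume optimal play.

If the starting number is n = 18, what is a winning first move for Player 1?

Move to 16.

Work bottom-up. With no move the player to move loses. Otherwise the position is W if at least one move leads to an L position for the opponent, and L if every move leads to a W.
n=0: no move → L
n=1: W (go to 0, an L position)
n=2: W (go to 0, an L position)
n=3: W (go to 0, an L position)
n=4: L (options 2(W), 3(W) are all W)
n=5: W (go to 0, an L position)
n=6: W (go to 4, an L position)
n=7: W (go to 0, an L position)
n=8: L (options 6(W), 7(W) are all W)
n=9: W (go to 8, an L position)
n=10: W (go to 8, an L position)
n=11: W (go to 0, an L position)
n=12: L (options 9(W), 10(W), 11(W) are all W)
n=13: W (go to 0, an L position)
n=14: W (go to 12, an L position)
n=15: W (go to 12, an L position)
n=16: L (options 14(W), 15(W) are all W)
n=17: W (go to 0, an L position)
n=18: W (go to 16, an L position)
From 18, the L positions reachable in one move are: 16.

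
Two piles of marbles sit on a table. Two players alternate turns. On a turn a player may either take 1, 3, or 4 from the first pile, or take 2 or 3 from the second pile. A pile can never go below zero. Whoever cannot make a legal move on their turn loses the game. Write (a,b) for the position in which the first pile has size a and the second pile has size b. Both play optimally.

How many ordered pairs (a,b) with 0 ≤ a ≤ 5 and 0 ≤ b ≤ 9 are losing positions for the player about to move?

Positions with no move are L. A position that does have a move is losing for the player to move precisely when every available move leads to a winning position for the opponent. Fill in the labels:
Every move lowers a or b (never raises either), so fill the grid row by row in increasing a, and left to right within a row: each cell's successors are then already labelled.
      b=0  b=1  b=2  b=3  b=4  b=5  b=6  b=7  b=8  b=9
a=0:    L    L    W    W    W    L    L    W    W    W
a=1:    W    W    L    L    W    W    W    L    L    W
a=2:    L    L    W    W    W    L    L    W    W    W
a=3:    W    W    L    L    W    W    W    L    L    W
a=4:    W    W    W    W    L    W    W    W    W    L
a=5:    W    W    W    W    W    W    W    W    W    W
Cells with no legal move (terminal, hence L): (0,0), (0,1).
The remaining L cells, each justified by listing all of its moves:
(0,5): →(0,3)(W), (0,2)(W) — all W, so L
(0,6): →(0,4)(W), (0,3)(W) — all W, so L
(1,2): →(0,2)(W), (1,0)(W) — all W, so L
(1,3): →(0,3)(W), (1,1)(W), (1,0)(W) — all W, so L
(1,7): →(0,7)(W), (1,5)(W), (1,4)(W) — all W, so L
(1,8): →(0,8)(W), (1,6)(W), (1,5)(W) — all W, so L
(2,0): →(1,0)(W) only, which is W, so L
(2,1): →(1,1)(W) only, which is W, so L
(2,5): →(1,5)(W), (2,3)(W), (2,2)(W) — all W, so L
(2,6): →(1,6)(W), (2,4)(W), (2,3)(W) — all W, so L
(3,2): →(2,2)(W), (0,2)(W), (3,0)(W) — all W, so L
(3,3): →(2,3)(W), (0,3)(W), (3,1)(W), (3,0)(W) — all W, so L
(3,7): →(2,7)(W), (0,7)(W), (3,5)(W), (3,4)(W) — all W, so L
(3,8): →(2,8)(W), (0,8)(W), (3,6)(W), (3,5)(W) — all W, so L
(4,4): →(3,4)(W), (1,4)(W), (0,4)(W), (4,2)(W), (4,1)(W) — all W, so L
(4,9): →(3,9)(W), (1,9)(W), (0,9)(W), (4,7)(W), (4,6)(W) — all W, so L
Every other cell has at least one move into one of the L cells above, so it is W.
L cells per row: a=0: 4, a=1: 4, a=2: 4, a=3: 4, a=4: 2, a=5: 0; total 18.

18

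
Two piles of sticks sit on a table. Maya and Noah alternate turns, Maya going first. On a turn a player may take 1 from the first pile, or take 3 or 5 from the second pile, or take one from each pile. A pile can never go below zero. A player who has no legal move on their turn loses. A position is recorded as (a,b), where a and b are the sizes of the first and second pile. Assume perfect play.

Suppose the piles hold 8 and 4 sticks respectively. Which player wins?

Compute win/loss labels from the base case upward. A position with no move is L. Any other position is W if it can reach an L in one move, else L.
No move ever increases a pile, so every position that can arise here has a ≤ 8 and b ≤ 4; it is enough to label the cells with 0 ≤ a ≤ 8 and 0 ≤ b ≤ 4.
Every move lowers a or b (never raises either), so fill the grid row by row in increasing a, and left to right within a row: each cell's successors are then already labelled.
      b=0  b=1  b=2  b=3  b=4
a=0:    L    L    L    W    W
a=1:    W    W    W    W    L
a=2:    L    L    L    W    W
a=3:    W    W    W    W    L
a=4:    L    L    L    W    W
a=5:    W    W    W    W    L
a=6:    L    L    L    W    W
a=7:    W    W    W    W    L
a=8:    L    L    L    W    W
Cells with no legal move (terminal, hence L): (0,0), (0,1), (0,2).
The remaining L cells, each justified by listing all of its moves:
(1,4): moves to (0,4)(W), (1,1)(W), (0,3)(W); every one is W ⇒ L
(2,0): the only move is to (1,0)(W), a W ⇒ L
(2,1): moves to (1,1)(W), (1,0)(W); every one is W ⇒ L
(2,2): moves to (1,2)(W), (1,1)(W); every one is W ⇒ L
(3,4): moves to (2,4)(W), (3,1)(W), (2,3)(W); every one is W ⇒ L
(4,0): the only move is to (3,0)(W), a W ⇒ L
(4,1): moves to (3,1)(W), (3,0)(W); every one is W ⇒ L
(4,2): moves to (3,2)(W), (3,1)(W); every one is W ⇒ L
(5,4): moves to (4,4)(W), (5,1)(W), (4,3)(W); every one is W ⇒ L
(6,0): the only move is to (5,0)(W), a W ⇒ L
(6,1): moves to (5,1)(W), (5,0)(W); every one is W ⇒ L
(6,2): moves to (5,2)(W), (5,1)(W); every one is W ⇒ L
(7,4): moves to (6,4)(W), (7,1)(W), (6,3)(W); every one is W ⇒ L
(8,0): the only move is to (7,0)(W), a W ⇒ L
(8,1): moves to (7,1)(W), (7,0)(W); every one is W ⇒ L
(8,2): moves to (7,2)(W), (7,1)(W); every one is W ⇒ L
Every other cell has at least one move into one of the L cells above, so it is W.
From (8,4) Maya can move to (7,4), reaching an L position.

Maya wins.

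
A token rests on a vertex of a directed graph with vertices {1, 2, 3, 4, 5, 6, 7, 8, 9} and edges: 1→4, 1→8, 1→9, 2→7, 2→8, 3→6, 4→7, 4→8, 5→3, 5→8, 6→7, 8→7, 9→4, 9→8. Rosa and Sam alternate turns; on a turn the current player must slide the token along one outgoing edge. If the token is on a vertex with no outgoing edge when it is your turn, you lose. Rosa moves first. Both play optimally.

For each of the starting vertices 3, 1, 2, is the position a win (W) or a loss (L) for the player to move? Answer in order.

Build the W/L table. Terminal = L. A non-terminal position is W if it has a move to some L; otherwise it is L.
Every edge goes from a vertex to one that appears earlier in the order 7, 8, 4, 9, 1, 6, 3, 5, 2, so processing vertices in that order labels each vertex after all of its successors.
7: no outgoing edge → L
8: can move to 7, which is L ⇒ W
4: can move to 7, which is L ⇒ W
9: moves to 4(W), 8(W); every one is W ⇒ L
1: can move to 9, which is L ⇒ W
6: can move to 7, which is L ⇒ W
3: the only move is to 6(W), a W ⇒ L
5: can move to 3, which is L ⇒ W
2: can move to 7, which is L ⇒ W

3: L, 1: W, 2: W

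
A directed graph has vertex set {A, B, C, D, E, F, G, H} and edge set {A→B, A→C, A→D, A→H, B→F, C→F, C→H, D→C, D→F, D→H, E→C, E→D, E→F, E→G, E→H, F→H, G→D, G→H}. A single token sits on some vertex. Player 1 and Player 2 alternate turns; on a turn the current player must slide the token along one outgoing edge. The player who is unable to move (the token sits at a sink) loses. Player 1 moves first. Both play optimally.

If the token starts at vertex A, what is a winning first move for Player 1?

Classify positions by backward induction: terminal positions (no move available) are L. From any other position, the mover wins iff some move reaches an L.
Every edge goes from a vertex to one that appears earlier in the order H, F, B, C, D, A, G, E, so processing vertices in that order labels each vertex after all of its successors.
H: no outgoing edge → L
F: →H(L), so W
B: →F(W) only, which is W, so L
C: →H(L), so W
D: →H(L), so W
A: →B(L), so W
G: →H(L), so W
E: →H(L), so W
From A, the L positions reachable in one move are: B, H. Any move reaching one of these is winning.

Move to B.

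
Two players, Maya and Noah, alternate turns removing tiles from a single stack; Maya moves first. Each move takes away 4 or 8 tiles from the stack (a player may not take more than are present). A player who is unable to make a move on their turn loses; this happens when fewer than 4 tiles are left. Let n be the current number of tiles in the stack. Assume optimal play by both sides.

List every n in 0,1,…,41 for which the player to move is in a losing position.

0, 1, 2, 3, 12, 13, 14, 15, 24, 25, 26, 27, 36, 37, 38, 39

Use the standard recursion: the mover loses at a terminal position; elsewhere, the mover wins exactly when some move hands the opponent an L position.
n=0: no move → L
n=1: no move → L
n=2: no move → L
n=3: no move → L
n=4: →0(L), so W
n=5: →1(L), so W
n=6: →2(L), so W
n=7: →3(L), so W
n=8: →0(L), so W
n=9: →1(L), so W
n=10: →2(L), so W
n=11: →3(L), so W
n=12: →8(W), 4(W) — all W, so L
n=13: →9(W), 5(W) — all W, so L
n=14: →10(W), 6(W) — all W, so L
n=15: →11(W), 7(W) — all W, so L
n=16: →12(L), so W
n=17: →13(L), so W
n=18: →14(L), so W
n=19: →15(L), so W
n=20: →12(L), so W
n=21: →13(L), so W
n=22: →14(L), so W
n=23: →15(L), so W
n=24: →20(W), 16(W) — all W, so L
n=25: →21(W), 17(W) — all W, so L
n=26: →22(W), 18(W) — all W, so L
n=27: →23(W), 19(W) — all W, so L
n=28: →24(L), so W
n=29: →25(L), so W
n=30: →26(L), so W
n=31: →27(L), so W
n=32: →24(L), so W
n=33: →25(L), so W
n=34: →26(L), so W
n=35: →27(L), so W
n=36: →32(W), 28(W) — all W, so L
n=37: →33(W), 29(W) — all W, so L
n=38: →34(W), 30(W) — all W, so L
n=39: →35(W), 31(W) — all W, so L
n=40: →36(L), so W
n=41: →37(L), so W
Reading off the rows marked L gives the requested list; there are 16 such values of n.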